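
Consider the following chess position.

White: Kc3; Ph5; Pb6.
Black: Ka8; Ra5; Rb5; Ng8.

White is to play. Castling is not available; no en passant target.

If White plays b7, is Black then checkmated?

no

After b7: black king on a8; in check: yes, from the white pawn on b7.
Black has 4 legal replies: Kb8, Kxb7, Ka7, Rxb7.
In check but a legal move exists → not checkmate.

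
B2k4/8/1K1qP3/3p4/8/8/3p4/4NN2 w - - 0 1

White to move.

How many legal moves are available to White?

5

White to move; king on b6.
In check: yes, from the black queen on d6.
Legal moves: Kb7, Ka7, Kb5, Ka5, Bc6.
Count: 5.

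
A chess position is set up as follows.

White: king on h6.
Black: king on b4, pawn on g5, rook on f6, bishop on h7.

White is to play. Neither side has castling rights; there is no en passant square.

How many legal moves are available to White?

White to move; king on h6.
In check: yes, from the black rook on f6.
Legal moves: Kxh7, Kg7, Kh5, Kxg5.
Count: 4.

4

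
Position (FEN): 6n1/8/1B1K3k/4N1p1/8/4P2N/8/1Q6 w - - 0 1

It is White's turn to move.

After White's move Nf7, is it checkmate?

After Nf7: black king on h6; in check: yes, from the white knight on f7.
Black has 2 legal replies: Kg7, Kh5.
In check but a legal move exists → not checkmate.

no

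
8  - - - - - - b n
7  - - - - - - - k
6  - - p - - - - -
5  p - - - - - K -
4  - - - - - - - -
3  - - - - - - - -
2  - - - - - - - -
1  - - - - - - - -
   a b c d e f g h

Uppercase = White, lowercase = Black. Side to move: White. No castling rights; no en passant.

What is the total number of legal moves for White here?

White to move; king on g5.
In check: no.
Legal moves: Kf6, Kh5, Kf5, Kh4, Kg4, Kf4.
Count: 6.

6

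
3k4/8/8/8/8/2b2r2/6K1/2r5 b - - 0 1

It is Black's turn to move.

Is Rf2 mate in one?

no

After Rf2: white king on g2; in check: yes, from the black rook on f2.
White has 3 legal replies: Kh3, Kg3, Kxf2.
In check but a legal move exists → not checkmate.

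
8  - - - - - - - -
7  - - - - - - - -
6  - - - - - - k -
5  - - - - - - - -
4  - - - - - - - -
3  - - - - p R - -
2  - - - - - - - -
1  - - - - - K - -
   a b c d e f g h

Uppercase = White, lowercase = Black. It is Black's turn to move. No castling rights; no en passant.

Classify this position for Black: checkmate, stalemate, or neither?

neither

Black to move; black king on g6.
In check: no.
Legal moves for Black: Kh7, Kg7, Kh6, Kh5, Kg5, e2+.
Black has 6 legal moves and is not in check → neither.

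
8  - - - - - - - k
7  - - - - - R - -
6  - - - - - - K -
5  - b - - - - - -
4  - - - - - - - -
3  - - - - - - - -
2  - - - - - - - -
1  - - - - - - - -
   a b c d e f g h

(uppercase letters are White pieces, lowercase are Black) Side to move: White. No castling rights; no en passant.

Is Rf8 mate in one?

After Rf8: black king on h8; in check: yes, from the white rook on f8.
King squares — g7: attacked by Kg6; h7: attacked by Kg6; g8: attacked by Rf8.
Black has no legal moves → checkmate.

yes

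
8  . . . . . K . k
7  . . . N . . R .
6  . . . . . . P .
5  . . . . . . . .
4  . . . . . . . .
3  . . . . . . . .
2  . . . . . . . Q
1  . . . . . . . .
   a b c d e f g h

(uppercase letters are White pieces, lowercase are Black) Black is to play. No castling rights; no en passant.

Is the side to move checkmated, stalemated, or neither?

checkmate

Black to move; black king on h8.
In check: yes, from the white queen on h2.
King squares — g7: attacked by Kf8; h7: attacked by Qh2; g8: attacked by Rg7.
Legal moves for Black: none.
In check with no legal moves → checkmate.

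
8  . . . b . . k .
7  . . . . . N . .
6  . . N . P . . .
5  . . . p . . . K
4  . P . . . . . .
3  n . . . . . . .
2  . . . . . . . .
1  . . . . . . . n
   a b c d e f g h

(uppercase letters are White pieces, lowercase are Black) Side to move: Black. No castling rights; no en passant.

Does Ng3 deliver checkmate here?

After Ng3: white king on h5; in check: yes, from the black knight on g3.
White has 3 legal replies: Kh6, Kg6, Kg4.
In check but a legal move exists → not checkmate.

no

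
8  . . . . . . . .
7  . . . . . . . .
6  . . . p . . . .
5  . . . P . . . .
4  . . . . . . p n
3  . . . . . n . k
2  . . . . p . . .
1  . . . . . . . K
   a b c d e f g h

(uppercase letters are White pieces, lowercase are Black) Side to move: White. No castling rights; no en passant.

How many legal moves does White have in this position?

0

White to move; king on h1.
In check: no.
Legal moves: none.
Count: 0.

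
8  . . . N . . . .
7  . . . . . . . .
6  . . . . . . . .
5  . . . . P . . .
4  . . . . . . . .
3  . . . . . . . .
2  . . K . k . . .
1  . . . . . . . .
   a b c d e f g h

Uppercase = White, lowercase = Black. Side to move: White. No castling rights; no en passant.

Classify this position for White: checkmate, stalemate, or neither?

neither

White to move; white king on c2.
In check: no.
Legal moves for White: Nf7, Nb7, Ne6, Nc6, Kc3, Kb3, Kb2, Kc1, Kb1, e6.
White has 10 legal moves and is not in check → neither.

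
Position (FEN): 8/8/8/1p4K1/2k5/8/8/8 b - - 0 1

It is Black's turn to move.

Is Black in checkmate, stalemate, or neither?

neither

Black to move; black king on c4.
In check: no.
Legal moves for Black: Kd5, Kc5, Kd4, Kb4, Kd3, Kc3, Kb3, b4.
Black has 8 legal moves and is not in check → neither.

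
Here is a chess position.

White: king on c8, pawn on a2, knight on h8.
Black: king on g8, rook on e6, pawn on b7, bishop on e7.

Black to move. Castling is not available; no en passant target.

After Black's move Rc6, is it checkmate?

no

After Rc6: white king on c8; in check: yes, from the black rook on c6.
White has 3 legal replies: Kb8, Kd7, Kxb7.
In check but a legal move exists → not checkmate.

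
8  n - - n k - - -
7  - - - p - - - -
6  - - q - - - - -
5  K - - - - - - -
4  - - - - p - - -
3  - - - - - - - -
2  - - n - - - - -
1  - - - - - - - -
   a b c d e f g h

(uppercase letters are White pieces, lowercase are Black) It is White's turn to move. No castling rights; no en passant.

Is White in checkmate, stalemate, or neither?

stalemate

White to move; white king on a5.
In check: no.
King squares — a4: attacked by Qc6; b4: attacked by Nc2; b5: attacked by Qc6; a6: attacked by Qc6; b6: attacked by Qc6.
Legal moves for White: none.
Not in check and no legal moves → stalemate.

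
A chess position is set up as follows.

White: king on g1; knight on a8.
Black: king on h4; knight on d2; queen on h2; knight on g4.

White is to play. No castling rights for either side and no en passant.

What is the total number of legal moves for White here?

0

White to move; king on g1.
In check: yes, from the black queen on h2.
Legal moves: none.
Count: 0.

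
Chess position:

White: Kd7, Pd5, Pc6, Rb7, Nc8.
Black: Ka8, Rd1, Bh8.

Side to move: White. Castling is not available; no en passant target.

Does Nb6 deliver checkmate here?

yes

After Nb6: black king on a8; in check: yes, from the white knight on b6.
King squares — a7: attacked by Rb7; b7: attacked by Pc6; b8: attacked by Rb7.
Black has no legal moves → checkmate.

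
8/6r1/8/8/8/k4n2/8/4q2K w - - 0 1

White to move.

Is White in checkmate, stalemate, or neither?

White to move; white king on h1.
In check: yes, from the black queen on e1.
King squares — g1: attacked by Qe1; g2: attacked by Rg7; h2: attacked by Nf3.
Legal moves for White: none.
In check with no legal moves → checkmate.

checkmate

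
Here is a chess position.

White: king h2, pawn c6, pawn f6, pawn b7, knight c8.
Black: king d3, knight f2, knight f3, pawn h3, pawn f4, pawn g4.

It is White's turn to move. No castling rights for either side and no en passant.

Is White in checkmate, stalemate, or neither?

checkmate

White to move; white king on h2.
In check: yes, from the black knight on f3.
King squares — g1: attacked by Nf3; h1: attacked by Nf2; g2: attacked by Ph3; g3: attacked by Pf4; h3: attacked by Nf2.
Legal moves for White: none.
In check with no legal moves → checkmate.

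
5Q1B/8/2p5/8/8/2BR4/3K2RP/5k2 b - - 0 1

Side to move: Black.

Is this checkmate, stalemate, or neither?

neither

Black to move; black king on f1.
In check: yes, from the white queen on f8.
Legal moves for Black: Kxg2.
Black is in check but has 1 legal move → neither.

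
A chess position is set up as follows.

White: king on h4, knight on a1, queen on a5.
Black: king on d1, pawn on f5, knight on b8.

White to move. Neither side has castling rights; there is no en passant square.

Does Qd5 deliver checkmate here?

no

After Qd5: black king on d1; in check: yes, from the white queen on d5.
Black has 3 legal replies: Ke2, Ke1, Kc1.
In check but a legal move exists → not checkmate.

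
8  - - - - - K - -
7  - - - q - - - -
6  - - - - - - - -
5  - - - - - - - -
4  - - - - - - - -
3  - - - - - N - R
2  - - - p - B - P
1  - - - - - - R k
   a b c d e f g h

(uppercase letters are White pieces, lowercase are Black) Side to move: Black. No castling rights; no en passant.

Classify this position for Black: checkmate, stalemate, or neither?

Black to move; black king on h1.
In check: yes, from the white rook on g1.
King squares — g1: attacked by Bf2; g2: attacked by Rg1; h2: attacked by Nf3.
Legal moves for Black: none.
In check with no legal moves → checkmate.

checkmate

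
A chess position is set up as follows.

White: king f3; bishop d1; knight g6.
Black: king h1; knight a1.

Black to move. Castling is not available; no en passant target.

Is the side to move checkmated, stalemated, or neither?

Black to move; black king on h1.
In check: no.
Legal moves for Black: Kh2, Kg1, Nb3, Nc2.
Black has 4 legal moves and is not in check → neither.

neither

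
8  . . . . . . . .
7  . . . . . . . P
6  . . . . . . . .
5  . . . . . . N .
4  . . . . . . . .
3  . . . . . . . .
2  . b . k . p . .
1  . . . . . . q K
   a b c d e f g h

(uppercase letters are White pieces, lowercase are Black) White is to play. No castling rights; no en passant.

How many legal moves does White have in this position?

0

White to move; king on h1.
In check: yes, from the black queen on g1.
Legal moves: none.
Count: 0.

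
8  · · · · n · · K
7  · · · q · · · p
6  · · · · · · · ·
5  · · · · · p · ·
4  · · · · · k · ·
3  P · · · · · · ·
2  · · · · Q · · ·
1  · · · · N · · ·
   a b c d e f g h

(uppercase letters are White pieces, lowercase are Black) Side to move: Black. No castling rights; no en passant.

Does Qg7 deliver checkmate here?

After Qg7: white king on h8; in check: yes, from the black queen on g7.
King squares — g7: attacked by Ne8; h7: attacked by Qg7; g8: attacked by Qg7.
White has no legal moves → checkmate.

yes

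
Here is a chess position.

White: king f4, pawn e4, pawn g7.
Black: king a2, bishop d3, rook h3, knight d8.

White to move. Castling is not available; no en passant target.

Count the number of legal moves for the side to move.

9

White to move; king on f4.
In check: no.
Legal moves: Kg5, Kf5, Ke5, Kg4, g8=Q+, g8=R, g8=B+, g8=N, e5.
Count: 9.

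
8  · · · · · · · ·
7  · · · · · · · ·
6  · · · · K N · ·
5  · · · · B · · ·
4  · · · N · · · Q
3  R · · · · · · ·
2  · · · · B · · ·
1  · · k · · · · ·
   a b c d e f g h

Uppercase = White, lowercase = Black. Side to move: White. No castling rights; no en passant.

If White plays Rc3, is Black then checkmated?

no

After Rc3: black king on c1; in check: yes, from the white rook on c3.
Black has 3 legal replies: Kd2, Kb2, Kb1.
In check but a legal move exists → not checkmate.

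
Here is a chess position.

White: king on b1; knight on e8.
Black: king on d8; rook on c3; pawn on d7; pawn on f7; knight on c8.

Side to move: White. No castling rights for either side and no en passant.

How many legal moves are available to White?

White to move; king on b1.
In check: no.
Legal moves: Ng7, Nc7, Nf6, Nd6, Kb2, Ka2, Ka1.
Count: 7.

7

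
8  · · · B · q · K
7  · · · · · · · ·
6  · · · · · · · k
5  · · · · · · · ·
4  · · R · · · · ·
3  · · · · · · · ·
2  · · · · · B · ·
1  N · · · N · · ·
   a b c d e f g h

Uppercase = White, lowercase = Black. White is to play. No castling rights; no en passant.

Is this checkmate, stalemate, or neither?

checkmate

White to move; white king on h8.
In check: yes, from the black queen on f8.
King squares — g7: attacked by Kh6; h7: attacked by Kh6; g8: attacked by Qf8.
Legal moves for White: none.
In check with no legal moves → checkmate.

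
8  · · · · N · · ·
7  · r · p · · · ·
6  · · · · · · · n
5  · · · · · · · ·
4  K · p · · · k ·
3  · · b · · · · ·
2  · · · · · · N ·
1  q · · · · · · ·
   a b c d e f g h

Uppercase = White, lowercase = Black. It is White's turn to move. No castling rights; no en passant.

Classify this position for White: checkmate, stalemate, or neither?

White to move; white king on a4.
In check: yes, from the black queen on a1.
King squares — a3: attacked by Qa1; b3: attacked by Pc4; b4: attacked by Bc3; a5: attacked by Qa1; b5: attacked by Rb7.
Legal moves for White: none.
In check with no legal moves → checkmate.

checkmate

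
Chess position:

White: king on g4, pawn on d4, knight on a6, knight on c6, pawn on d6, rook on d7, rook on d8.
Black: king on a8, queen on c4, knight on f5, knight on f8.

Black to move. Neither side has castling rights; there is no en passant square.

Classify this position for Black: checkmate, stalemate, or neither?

Black to move; black king on a8.
In check: yes, from the white rook on d8.
King squares — a7: attacked by Nc6; b7: attacked by Rd7; b8: attacked by Na6.
Legal moves for Black: none.
In check with no legal moves → checkmate.

checkmate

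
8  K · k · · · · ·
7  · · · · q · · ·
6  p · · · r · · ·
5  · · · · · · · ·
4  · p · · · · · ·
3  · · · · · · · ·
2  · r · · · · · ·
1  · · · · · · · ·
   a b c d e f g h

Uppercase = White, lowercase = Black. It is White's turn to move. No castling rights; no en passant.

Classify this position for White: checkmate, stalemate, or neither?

stalemate

White to move; white king on a8.
In check: no.
King squares — a7: attacked by Qe7; b7: attacked by Qe7; b8: attacked by Kc8.
Legal moves for White: none.
Not in check and no legal moves → stalemate.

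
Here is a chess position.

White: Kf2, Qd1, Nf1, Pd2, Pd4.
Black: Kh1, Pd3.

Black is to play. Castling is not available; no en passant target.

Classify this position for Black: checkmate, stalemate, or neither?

Black to move; black king on h1.
In check: no.
King squares — g1: attacked by Kf2; g2: attacked by Kf2; h2: attacked by Nf1.
Legal moves for Black: none.
Not in check and no legal moves → stalemate.

stalemate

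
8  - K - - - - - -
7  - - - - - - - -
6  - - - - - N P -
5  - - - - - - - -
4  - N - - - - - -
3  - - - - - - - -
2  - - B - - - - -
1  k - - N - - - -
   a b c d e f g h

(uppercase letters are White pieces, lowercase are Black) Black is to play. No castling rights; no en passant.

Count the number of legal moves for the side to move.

0

Black to move; king on a1.
In check: no.
Legal moves: none.
Count: 0.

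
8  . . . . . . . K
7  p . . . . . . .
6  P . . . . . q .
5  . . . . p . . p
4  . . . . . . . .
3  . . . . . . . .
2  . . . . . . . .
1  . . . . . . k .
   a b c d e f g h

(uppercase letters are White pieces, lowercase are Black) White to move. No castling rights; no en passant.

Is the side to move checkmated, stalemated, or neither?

stalemate

White to move; white king on h8.
In check: no.
King squares — g7: attacked by Qg6; h7: attacked by Qg6; g8: attacked by Qg6.
Legal moves for White: none.
Not in check and no legal moves → stalemate.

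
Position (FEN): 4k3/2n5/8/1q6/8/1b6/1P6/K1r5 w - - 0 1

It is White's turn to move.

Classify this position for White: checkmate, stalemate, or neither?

White to move; white king on a1.
In check: yes, from the black rook on c1.
King squares — b1: attacked by Rc1; a2: attacked by Bb3; b2: own pawn.
Legal moves for White: none.
In check with no legal moves → checkmate.

checkmate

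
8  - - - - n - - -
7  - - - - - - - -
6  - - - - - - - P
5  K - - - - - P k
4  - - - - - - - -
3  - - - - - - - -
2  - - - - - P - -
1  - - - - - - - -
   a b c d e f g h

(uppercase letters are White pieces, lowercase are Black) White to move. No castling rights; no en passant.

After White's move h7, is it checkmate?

no

After h7: black king on h5; in check: no.
Black is not in check, so this cannot be checkmate.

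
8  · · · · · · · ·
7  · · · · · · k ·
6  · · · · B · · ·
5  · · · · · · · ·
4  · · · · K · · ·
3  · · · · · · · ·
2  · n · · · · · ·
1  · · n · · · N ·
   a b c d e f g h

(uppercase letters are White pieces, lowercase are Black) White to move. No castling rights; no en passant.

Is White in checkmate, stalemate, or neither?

neither

White to move; white king on e4.
In check: no.
Legal moves for White include: Bg8, Bc8, Bf7, Bd7, Bf5, Bd5, Bg4, Bc4, Bh3, Bb3, Ba2, Kf5, Ke5, Kd5, Kf4, Kd4, Kf3, Ke3, ... (list truncated; more exist).
White has legal moves and is not in check → neither.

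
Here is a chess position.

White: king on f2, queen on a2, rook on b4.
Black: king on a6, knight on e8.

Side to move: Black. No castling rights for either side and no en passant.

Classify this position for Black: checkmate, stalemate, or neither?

checkmate

Black to move; black king on a6.
In check: yes, from the white queen on a2.
King squares — a5: attacked by Qa2; b5: attacked by Rb4; b6: attacked by Rb4; a7: attacked by Qa2; b7: attacked by Rb4.
Legal moves for Black: none.
In check with no legal moves → checkmate.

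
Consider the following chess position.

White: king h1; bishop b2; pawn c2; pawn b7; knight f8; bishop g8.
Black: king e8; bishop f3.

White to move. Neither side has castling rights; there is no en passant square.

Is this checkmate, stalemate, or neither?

White to move; white king on h1.
In check: yes, from the black bishop on f3.
Legal moves for White: Kh2, Kg1.
White is in check but has 2 legal moves → neither.

neither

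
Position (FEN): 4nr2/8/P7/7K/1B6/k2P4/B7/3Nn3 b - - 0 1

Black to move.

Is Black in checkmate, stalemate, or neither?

neither

Black to move; black king on a3.
In check: yes, from the white bishop on b4.
Legal moves for Black: Kxb4, Ka4, Kxa2.
Black is in check but has 3 legal moves → neither.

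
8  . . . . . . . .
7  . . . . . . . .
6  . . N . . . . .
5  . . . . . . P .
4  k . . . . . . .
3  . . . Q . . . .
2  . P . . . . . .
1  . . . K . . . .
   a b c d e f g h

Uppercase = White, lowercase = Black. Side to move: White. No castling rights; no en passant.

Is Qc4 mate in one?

After Qc4: black king on a4; in check: yes, from the white queen on c4.
King squares — a3: attacked by Pb2; b3: attacked by Qc4; b4: attacked by Qc4; a5: attacked by Nc6; b5: attacked by Qc4.
Black has no legal moves → checkmate.

yes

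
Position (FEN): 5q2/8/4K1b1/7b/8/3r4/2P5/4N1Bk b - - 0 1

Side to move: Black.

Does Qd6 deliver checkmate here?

yes

After Qd6: white king on e6; in check: yes, from the black queen on d6.
King squares — d5: attacked by Rd3; e5: attacked by Qd6; f5: attacked by Bg6; d6: attacked by Rd3; f6: attacked by Qd6; d7: attacked by Qd6; e7: attacked by Qd6; f7: attacked by Bg6.
White has no legal moves → checkmate.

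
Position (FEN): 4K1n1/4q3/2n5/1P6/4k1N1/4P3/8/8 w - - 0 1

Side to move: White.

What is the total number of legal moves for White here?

0

White to move; king on e8.
In check: yes, from the black queen on e7.
Legal moves: none.
Count: 0.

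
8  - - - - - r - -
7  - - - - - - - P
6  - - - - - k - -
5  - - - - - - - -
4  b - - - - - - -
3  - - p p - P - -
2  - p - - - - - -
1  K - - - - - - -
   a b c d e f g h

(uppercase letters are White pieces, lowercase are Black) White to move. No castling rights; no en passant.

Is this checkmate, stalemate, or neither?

White to move; white king on a1.
In check: yes, from the black pawn on b2.
Legal moves for White: Ka2, Kb1.
White is in check but has 2 legal moves → neither.

neither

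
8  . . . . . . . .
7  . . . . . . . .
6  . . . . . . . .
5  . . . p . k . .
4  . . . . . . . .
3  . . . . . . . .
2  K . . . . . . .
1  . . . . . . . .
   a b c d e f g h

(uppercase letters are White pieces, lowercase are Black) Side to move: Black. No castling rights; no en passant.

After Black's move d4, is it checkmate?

After d4: white king on a2; in check: no.
White is not in check, so this cannot be checkmate.

no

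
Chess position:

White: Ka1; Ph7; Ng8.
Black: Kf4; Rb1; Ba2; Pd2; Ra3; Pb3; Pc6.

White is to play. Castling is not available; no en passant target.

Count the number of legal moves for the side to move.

White to move; king on a1.
In check: yes, from the black rook on b1.
Legal moves: none.
Count: 0.

0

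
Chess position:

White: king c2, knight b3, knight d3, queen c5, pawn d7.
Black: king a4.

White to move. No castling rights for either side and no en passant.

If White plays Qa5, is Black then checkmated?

After Qa5: black king on a4; in check: yes, from the white queen on a5.
King squares — a3: attacked by Qa5; b3: attacked by Kc2; b4: attacked by Nd3; a5: attacked by Nb3; b5: attacked by Qa5.
Black has no legal moves → checkmate.

yes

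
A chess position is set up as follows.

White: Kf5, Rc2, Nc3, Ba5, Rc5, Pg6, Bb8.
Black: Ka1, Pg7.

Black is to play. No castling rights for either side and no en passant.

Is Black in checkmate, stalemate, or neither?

stalemate

Black to move; black king on a1.
In check: no.
King squares — b1: attacked by Nc3; a2: attacked by Rc2; b2: attacked by Rc2.
Legal moves for Black: none.
Not in check and no legal moves → stalemate.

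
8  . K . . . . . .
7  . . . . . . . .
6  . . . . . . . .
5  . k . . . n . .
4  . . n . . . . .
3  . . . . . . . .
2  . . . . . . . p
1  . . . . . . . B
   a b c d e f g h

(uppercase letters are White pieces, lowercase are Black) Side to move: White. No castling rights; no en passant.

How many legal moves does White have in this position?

12

White to move; king on b8.
In check: no.
Legal moves: Kc8, Ka8, Kc7, Kb7, Ka7, Ba8, Bb7, Bc6+, Bd5, Be4, Bf3, Bg2.
Count: 12.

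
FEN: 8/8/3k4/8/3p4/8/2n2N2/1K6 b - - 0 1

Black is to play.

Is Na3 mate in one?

no

After Na3: white king on b1; in check: yes, from the black knight on a3.
White has 4 legal replies: Kb2, Ka2, Kc1, Ka1.
In check but a legal move exists → not checkmate.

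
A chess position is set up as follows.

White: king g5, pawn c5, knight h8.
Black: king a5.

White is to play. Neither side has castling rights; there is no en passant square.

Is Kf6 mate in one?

After Kf6: black king on a5; in check: no.
Black is not in check, so this cannot be checkmate.

no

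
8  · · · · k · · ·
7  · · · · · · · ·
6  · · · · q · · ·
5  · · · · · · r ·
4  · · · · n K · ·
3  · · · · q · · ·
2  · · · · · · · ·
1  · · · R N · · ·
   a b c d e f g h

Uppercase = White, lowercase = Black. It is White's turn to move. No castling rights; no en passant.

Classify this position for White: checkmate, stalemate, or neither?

White to move; white king on f4.
In check: yes, from the black queen on e3.
Legal moves for White: Kxe3.
White is in check but has 1 legal move → neither.

neither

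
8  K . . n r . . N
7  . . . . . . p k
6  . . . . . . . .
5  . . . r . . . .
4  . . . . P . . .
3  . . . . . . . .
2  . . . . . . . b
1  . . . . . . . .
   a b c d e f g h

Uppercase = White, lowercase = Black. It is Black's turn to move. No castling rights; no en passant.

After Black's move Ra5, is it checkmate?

yes

After Ra5: white king on a8; in check: yes, from the black rook on a5.
King squares — a7: attacked by Ra5; b7: attacked by Nd8; b8: attacked by Bh2.
White has no legal moves → checkmate.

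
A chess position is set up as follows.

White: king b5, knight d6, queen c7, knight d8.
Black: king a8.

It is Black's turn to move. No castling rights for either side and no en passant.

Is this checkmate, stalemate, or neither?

stalemate

Black to move; black king on a8.
In check: no.
King squares — a7: attacked by Qc7; b7: attacked by Nd6; b8: attacked by Qc7.
Legal moves for Black: none.
Not in check and no legal moves → stalemate.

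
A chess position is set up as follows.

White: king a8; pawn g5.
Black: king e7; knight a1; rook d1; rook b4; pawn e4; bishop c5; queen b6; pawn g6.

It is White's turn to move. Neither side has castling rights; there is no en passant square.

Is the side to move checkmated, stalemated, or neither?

White to move; white king on a8.
In check: no.
King squares — a7: attacked by Qb6; b7: attacked by Qb6; b8: attacked by Qb6.
Legal moves for White: none.
Not in check and no legal moves → stalemate.

stalemate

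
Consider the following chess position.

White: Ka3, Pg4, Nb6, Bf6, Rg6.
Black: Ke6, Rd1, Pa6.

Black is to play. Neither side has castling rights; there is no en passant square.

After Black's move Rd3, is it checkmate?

After Rd3: white king on a3; in check: yes, from the black rook on d3.
White has 5 legal replies: Kb4, Ka4, Kb2, Ka2, Bc3+.
In check but a legal move exists → not checkmate.

no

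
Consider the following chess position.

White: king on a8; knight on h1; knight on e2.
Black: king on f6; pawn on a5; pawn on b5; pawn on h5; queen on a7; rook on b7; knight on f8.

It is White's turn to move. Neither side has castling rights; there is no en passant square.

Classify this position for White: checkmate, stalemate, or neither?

White to move; white king on a8.
In check: yes, from the black queen on a7.
King squares — a7: attacked by Rb7; b7: attacked by Qa7; b8: attacked by Qa7.
Legal moves for White: none.
In check with no legal moves → checkmate.

checkmate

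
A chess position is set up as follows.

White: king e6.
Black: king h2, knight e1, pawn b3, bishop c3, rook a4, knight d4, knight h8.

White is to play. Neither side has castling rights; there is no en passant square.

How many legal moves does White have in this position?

White to move; king on e6.
In check: yes, from the black knight on d4.
Legal moves: Ke7, Kd7, Kf6, Kd6, Ke5, Kd5.
Count: 6.

6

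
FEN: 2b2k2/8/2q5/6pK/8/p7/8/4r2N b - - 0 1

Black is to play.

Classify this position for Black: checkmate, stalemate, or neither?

Black to move; black king on f8.
In check: no.
Legal moves for Black include: Kg8, Ke8, Kg7, Kf7, Ke7, Bd7, Bb7, Be6, Ba6, Bf5, Bg4+, Bh3, Qe8+, Qa8, Qd7, Qc7, Qb7, Qh6+, ... (list truncated; more exist).
Black has legal moves and is not in check → neither.

neither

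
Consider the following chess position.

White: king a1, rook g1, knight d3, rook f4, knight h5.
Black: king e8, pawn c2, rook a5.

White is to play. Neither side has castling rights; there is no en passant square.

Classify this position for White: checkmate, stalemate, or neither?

White to move; white king on a1.
In check: yes, from the black rook on a5.
King squares — b1: attacked by Pc2; a2: attacked by Ra5; b2: available.
Legal moves for White: Kb2, Ra4.
White is in check but has 2 legal moves → neither.

neither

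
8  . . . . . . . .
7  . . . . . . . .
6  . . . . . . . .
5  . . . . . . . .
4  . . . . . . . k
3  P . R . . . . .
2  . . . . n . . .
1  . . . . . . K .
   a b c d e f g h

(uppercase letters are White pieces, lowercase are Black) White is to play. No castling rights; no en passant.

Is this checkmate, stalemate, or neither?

White to move; white king on g1.
In check: yes, from the black knight on e2.
King squares — f1: available; h1: available; f2: available; g2: available; h2: available.
Legal moves for White: Kh2, Kg2, Kf2, Kh1, Kf1.
White is in check but has 5 legal moves → neither.

neither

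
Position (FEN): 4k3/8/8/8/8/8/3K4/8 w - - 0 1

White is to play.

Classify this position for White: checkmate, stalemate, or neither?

neither

White to move; white king on d2.
In check: no.
Legal moves for White: Ke3, Kd3, Kc3, Ke2, Kc2, Ke1, Kd1, Kc1.
White has 8 legal moves and is not in check → neither.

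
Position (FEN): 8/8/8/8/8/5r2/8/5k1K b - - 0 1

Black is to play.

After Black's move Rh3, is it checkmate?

yes

After Rh3: white king on h1; in check: yes, from the black rook on h3.
King squares — g1: attacked by Kf1; g2: attacked by Kf1; h2: attacked by Rh3.
White has no legal moves → checkmate.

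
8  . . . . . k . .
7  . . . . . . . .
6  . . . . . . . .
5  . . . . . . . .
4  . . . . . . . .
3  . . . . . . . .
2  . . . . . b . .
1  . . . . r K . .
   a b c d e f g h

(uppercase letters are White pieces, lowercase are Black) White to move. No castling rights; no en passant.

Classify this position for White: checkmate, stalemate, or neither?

White to move; white king on f1.
In check: yes, from the black rook on e1.
Legal moves for White: Kg2, Kxf2.
White is in check but has 2 legal moves → neither.

neither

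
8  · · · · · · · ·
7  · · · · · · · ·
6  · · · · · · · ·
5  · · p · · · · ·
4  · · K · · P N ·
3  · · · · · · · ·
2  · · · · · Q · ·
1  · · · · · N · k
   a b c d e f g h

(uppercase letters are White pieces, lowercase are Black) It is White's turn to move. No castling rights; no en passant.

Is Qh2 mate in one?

yes

After Qh2: black king on h1; in check: yes, from the white queen on h2.
King squares — g1: attacked by Qh2; g2: attacked by Qh2; h2: attacked by Nf1.
Black has no legal moves → checkmate.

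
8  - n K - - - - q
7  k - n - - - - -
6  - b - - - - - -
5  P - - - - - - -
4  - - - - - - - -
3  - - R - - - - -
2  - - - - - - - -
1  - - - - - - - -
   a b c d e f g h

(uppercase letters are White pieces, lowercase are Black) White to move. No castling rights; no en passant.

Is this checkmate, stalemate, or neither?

White to move; white king on c8.
In check: yes, from the black queen on h8.
King squares — b7: attacked by Ka7; c7: attacked by Bb6; d7: attacked by Nb8; b8: attacked by Ka7; d8: attacked by Qh8.
Legal moves for White: none.
In check with no legal moves → checkmate.

checkmate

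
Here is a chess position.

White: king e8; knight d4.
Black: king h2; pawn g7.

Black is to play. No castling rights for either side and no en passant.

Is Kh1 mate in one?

After Kh1: white king on e8; in check: no.
White is not in check, so this cannot be checkmate.

no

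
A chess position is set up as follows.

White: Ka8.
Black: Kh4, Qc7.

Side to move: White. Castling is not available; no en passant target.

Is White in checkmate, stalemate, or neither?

stalemate

White to move; white king on a8.
In check: no.
King squares — a7: attacked by Qc7; b7: attacked by Qc7; b8: attacked by Qc7.
Legal moves for White: none.
Not in check and no legal moves → stalemate.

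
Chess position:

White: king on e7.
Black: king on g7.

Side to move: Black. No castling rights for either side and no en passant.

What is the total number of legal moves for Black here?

Black to move; king on g7.
In check: no.
Legal moves: Kh8, Kg8, Kh7, Kh6, Kg6.
Count: 5.

5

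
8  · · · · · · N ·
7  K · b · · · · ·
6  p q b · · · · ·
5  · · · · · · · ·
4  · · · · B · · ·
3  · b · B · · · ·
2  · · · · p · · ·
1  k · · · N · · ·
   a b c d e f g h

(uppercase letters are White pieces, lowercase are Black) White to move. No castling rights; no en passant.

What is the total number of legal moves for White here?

0

White to move; king on a7.
In check: yes, from the black queen on b6.
Legal moves: none.
Count: 0.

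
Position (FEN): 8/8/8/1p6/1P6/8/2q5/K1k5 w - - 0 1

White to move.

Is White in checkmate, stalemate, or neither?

stalemate

White to move; white king on a1.
In check: no.
King squares — b1: attacked by Kc1; a2: attacked by Qc2; b2: attacked by Kc1.
Legal moves for White: none.
Not in check and no legal moves → stalemate.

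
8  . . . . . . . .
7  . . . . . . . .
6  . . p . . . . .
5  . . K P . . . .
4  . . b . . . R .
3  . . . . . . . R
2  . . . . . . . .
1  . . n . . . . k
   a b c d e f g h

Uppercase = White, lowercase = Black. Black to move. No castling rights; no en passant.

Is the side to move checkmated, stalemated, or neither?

Black to move; black king on h1.
In check: yes, from the white rook on h3.
King squares — g1: attacked by Rg4; g2: attacked by Rg4; h2: attacked by Rh3.
Legal moves for Black: none.
In check with no legal moves → checkmate.

checkmate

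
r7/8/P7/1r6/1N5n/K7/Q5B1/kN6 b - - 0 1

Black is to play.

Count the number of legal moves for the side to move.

0

Black to move; king on a1.
In check: yes, from the white queen on a2.
Legal moves: none.
Count: 0.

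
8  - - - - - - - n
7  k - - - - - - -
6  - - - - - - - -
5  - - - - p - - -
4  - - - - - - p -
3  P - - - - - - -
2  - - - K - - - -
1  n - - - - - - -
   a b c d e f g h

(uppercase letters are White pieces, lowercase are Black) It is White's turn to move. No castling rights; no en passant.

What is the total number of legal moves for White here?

White to move; king on d2.
In check: no.
Legal moves: Ke3, Kd3, Kc3, Ke2, Ke1, Kd1, Kc1, a4.
Count: 8.

8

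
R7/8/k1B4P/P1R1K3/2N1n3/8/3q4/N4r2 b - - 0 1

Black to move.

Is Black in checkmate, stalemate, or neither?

Black to move; black king on a6.
In check: yes, from the white rook on a8.
King squares — a5: attacked by Nc4; b5: attacked by Rc5; b6: attacked by Nc4; a7: attacked by Ra8; b7: attacked by Bc6.
Legal moves for Black: none.
In check with no legal moves → checkmate.

checkmate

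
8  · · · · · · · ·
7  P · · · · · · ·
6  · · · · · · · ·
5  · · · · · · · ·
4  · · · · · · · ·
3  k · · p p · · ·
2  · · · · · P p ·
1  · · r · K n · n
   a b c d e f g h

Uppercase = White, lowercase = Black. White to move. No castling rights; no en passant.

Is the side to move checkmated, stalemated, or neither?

checkmate

White to move; white king on e1.
In check: yes, from the black rook on c1.
King squares — d1: attacked by Rc1; f1: attacked by Rc1; d2: attacked by Nf1; e2: attacked by Pd3; f2: own pawn.
Legal moves for White: none.
In check with no legal moves → checkmate.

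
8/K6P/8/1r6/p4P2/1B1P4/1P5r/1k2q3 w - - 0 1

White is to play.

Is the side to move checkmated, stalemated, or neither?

neither

White to move; white king on a7.
In check: no.
Legal moves for White: Ka8, Ka6, Bg8, Bf7, Be6, Bd5, Bc4, Bxa4, Bc2+, Ba2+, Bd1, h8=Q, h8=R, h8=B, h8=N, f5, d4.
White has 17 legal moves and is not in check → neither.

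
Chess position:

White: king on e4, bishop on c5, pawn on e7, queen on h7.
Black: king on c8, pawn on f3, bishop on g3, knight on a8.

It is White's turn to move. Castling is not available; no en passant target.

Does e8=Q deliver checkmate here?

After e8=Q: black king on c8; in check: yes, from the white queen on e8.
King squares — b7: attacked by Qh7; c7: attacked by Qh7; d7: attacked by Qh7; b8: attacked by Qe8; d8: attacked by Qe8.
Black has no legal moves → checkmate.

yes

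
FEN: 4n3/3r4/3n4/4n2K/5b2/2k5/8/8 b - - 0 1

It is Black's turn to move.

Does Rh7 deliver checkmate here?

After Rh7: white king on h5; in check: yes, from the black rook on h7.
King squares — g4: attacked by Ne5; h4: attacked by Rh7; g5: attacked by Bf4; g6: attacked by Ne5; h6: attacked by Bf4.
White has no legal moves → checkmate.

yes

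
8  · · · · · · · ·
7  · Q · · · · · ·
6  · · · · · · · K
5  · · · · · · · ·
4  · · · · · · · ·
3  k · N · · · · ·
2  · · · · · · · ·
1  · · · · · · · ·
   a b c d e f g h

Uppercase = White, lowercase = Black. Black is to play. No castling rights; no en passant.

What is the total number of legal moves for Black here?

0

Black to move; king on a3.
In check: no.
Legal moves: none.
Count: 0.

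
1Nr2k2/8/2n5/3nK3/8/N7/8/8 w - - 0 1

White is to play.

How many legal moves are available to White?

White to move; king on e5.
In check: yes, from the black knight on c6.
Legal moves: Ke6, Kd6, Kf5, Kxd5, Ke4, Nxc6.
Count: 6.

6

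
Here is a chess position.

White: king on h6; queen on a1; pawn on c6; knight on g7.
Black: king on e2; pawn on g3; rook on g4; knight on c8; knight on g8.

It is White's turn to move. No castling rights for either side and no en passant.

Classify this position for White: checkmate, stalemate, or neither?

White to move; white king on h6.
In check: yes, from the black knight on g8.
Legal moves for White: Kh7, Kh5.
White is in check but has 2 legal moves → neither.

neither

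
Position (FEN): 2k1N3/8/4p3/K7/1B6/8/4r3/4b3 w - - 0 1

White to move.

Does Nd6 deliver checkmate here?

After Nd6: black king on c8; in check: yes, from the white knight on d6.
Black has 4 legal replies: Kd8, Kb8, Kd7, Kc7.
In check but a legal move exists → not checkmate.

no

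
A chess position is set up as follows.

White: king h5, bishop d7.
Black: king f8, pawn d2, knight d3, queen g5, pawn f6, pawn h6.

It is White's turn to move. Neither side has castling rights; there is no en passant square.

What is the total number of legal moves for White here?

White to move; king on h5.
In check: yes, from the black queen on g5.
Legal moves: none.
Count: 0.

0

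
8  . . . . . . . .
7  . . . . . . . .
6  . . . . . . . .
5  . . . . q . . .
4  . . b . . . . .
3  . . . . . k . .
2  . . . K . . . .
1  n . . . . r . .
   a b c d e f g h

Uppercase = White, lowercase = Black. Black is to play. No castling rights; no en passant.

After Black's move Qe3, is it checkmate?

yes

After Qe3: white king on d2; in check: yes, from the black queen on e3.
King squares — c1: attacked by Rf1; d1: attacked by Rf1; e1: attacked by Rf1; c2: attacked by Na1; e2: attacked by Qe3; c3: attacked by Qe3; d3: attacked by Qe3; e3: attacked by Kf3.
White has no legal moves → checkmate.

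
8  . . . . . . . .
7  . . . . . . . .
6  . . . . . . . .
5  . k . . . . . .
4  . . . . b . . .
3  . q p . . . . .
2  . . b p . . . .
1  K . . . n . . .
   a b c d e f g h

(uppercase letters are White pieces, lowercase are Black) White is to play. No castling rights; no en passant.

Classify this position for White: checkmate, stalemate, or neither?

White to move; white king on a1.
In check: no.
King squares — b1: attacked by Bc2; a2: attacked by Qb3; b2: attacked by Qb3.
Legal moves for White: none.
Not in check and no legal moves → stalemate.

stalemate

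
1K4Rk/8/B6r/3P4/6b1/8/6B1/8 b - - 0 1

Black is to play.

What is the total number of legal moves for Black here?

2

Black to move; king on h8.
In check: yes, from the white rook on g8.
Legal moves: Kxg8, Kh7.
Count: 2.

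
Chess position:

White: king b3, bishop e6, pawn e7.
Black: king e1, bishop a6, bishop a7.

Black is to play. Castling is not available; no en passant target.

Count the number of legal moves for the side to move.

Black to move; king on e1.
In check: no.
Legal moves: Bb8, Bb6, Bc5, Bd4, Be3, Bf2, Bg1, Bc8, Bb7, Bb5, Bc4+, Bd3, Be2, Bf1, Kf2, Ke2, Kd2, Kf1, Kd1.
Count: 19.

19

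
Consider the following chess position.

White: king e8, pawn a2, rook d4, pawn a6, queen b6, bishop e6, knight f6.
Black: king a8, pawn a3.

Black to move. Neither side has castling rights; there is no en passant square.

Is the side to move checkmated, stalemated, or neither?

Black to move; black king on a8.
In check: no.
King squares — a7: attacked by Qb6; b7: attacked by Pa6; b8: attacked by Qb6.
Legal moves for Black: none.
Not in check and no legal moves → stalemate.

stalemate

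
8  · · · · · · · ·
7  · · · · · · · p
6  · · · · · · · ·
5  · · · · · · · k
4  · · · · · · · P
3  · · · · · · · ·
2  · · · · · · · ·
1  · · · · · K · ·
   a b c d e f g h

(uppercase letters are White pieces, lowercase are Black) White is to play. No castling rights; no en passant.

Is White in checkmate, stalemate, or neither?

neither

White to move; white king on f1.
In check: no.
Legal moves for White: Kg2, Kf2, Ke2, Kg1, Ke1.
White has 5 legal moves and is not in check → neither.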